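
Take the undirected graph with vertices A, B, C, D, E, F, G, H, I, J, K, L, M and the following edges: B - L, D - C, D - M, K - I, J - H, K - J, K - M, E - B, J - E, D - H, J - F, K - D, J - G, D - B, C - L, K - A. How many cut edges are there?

The edges on the cycle K-J-H-D-K are not bridges since each lies on that cycle.
But removing K - A disconnects K from A; removing G - J disconnects G from J; removing I - K disconnects I from K; removing F - J disconnects F from J — these are bridges.
That makes 4 bridges.

4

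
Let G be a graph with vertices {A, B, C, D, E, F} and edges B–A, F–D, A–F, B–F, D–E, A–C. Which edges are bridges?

The edges on the cycle B-A-F-B are not bridges since each lies on that cycle.
But removing D–E disconnects D from E; removing A–C disconnects A from C; removing F–D disconnects F from D — these are bridges.

A-C, D-E, D-F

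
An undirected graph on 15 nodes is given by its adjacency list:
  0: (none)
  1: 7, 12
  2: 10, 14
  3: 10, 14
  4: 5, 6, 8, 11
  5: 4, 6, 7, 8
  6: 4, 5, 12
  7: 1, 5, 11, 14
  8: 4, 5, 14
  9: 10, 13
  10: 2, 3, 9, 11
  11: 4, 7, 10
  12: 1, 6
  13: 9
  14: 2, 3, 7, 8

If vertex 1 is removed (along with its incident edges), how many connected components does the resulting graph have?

With 1 gone, the remaining components are: {0}; {2, 3, 4, 5, 6, 7, 8, 9, 10, 11, 12, 13, 14}.
That is 2 components.

2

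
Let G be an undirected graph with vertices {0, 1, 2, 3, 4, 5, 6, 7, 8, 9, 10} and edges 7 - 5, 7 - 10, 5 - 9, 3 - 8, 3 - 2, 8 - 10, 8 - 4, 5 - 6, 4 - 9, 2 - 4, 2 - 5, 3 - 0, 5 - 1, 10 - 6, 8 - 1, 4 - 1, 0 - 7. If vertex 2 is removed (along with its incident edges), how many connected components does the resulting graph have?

1

With 2 gone, the remaining components are: {0, 1, 3, 4, 5, 6, 7, 8, 9, 10}.
That is 1 component.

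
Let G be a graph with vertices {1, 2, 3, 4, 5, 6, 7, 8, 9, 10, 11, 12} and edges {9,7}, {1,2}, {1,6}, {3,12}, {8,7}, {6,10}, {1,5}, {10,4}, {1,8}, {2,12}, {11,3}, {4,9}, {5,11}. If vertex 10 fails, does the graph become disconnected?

No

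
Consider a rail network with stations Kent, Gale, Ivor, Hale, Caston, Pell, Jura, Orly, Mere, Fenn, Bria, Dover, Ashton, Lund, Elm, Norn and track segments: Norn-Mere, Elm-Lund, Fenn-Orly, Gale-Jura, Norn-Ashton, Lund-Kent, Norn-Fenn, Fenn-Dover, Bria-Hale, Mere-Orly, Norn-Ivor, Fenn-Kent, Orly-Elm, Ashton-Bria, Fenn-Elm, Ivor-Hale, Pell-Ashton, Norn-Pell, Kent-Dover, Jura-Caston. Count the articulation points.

2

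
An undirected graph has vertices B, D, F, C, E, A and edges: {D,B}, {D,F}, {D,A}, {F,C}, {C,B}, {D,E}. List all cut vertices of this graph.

Removing D increases the component count from 1 to 3, so D is a cut vertex.
By contrast removing F leaves 1 component; it is not a cut vertex. No other vertex is a cut vertex either.

D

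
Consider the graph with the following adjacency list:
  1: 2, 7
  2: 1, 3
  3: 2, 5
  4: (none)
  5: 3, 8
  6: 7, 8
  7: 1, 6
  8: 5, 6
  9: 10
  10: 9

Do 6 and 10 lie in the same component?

The component containing 6 is {1, 2, 3, 5, 6, 7, 8}, and 10 is not in it.

No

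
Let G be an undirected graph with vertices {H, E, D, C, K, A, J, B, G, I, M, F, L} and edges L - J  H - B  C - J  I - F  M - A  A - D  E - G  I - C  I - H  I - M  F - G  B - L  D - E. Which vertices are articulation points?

Removing I increases the component count from 2 to 3, so I is a cut vertex.
By contrast removing M leaves 2 components; it is not a cut vertex. No other vertex is a cut vertex either.

I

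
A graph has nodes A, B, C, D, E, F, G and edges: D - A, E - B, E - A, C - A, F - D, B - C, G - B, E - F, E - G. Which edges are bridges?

none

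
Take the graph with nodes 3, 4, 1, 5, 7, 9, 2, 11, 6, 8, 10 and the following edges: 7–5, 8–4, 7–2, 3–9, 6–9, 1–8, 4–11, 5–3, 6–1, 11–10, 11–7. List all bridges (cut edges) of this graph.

10-11, 2-7

The edges on the cycle 6-1-8-4-11-7-5-3-9-6 are not bridges since each lies on that cycle.
But removing 10–11 disconnects 10 from 11; removing 2–7 disconnects 2 from 7 — these are bridges.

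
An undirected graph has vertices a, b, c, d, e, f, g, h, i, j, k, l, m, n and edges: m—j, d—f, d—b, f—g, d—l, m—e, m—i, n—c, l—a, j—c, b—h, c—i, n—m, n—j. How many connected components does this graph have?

k is isolated — a component by itself.
Starting from c we can reach c, e, i, j, m, n. That is one component of size 6.
Starting from a we can reach a, b, d, f, g, h, l. That is one component of size 7.
Total: 3 components.

3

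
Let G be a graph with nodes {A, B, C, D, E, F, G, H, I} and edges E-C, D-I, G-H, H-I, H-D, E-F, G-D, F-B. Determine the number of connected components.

3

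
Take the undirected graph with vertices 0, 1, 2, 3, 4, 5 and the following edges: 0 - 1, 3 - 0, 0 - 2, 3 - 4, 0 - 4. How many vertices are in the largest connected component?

5

5 is isolated — a component by itself.
Starting from 0 we can reach 0, 1, 2, 3, 4. That is one component of size 5.
The largest has 5 vertices.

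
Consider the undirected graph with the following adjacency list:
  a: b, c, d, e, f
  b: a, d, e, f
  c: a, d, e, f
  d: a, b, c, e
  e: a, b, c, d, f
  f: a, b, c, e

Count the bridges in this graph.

0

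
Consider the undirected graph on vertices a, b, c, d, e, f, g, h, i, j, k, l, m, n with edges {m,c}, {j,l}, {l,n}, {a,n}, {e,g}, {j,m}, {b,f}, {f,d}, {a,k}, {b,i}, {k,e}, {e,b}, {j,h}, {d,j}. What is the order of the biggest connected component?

Starting from a we can reach a, b, c, d, e, f, g, h, i, j, k, l, m, n. That is one component of size 14.
The largest has 14 vertices.

14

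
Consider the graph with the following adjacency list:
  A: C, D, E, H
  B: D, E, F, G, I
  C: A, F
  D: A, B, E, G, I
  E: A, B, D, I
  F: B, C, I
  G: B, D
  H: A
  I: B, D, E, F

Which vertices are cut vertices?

A

Removing A increases the component count from 1 to 2, so A is a cut vertex.
By contrast removing D leaves 1 component; it is not a cut vertex. No other vertex is a cut vertex either.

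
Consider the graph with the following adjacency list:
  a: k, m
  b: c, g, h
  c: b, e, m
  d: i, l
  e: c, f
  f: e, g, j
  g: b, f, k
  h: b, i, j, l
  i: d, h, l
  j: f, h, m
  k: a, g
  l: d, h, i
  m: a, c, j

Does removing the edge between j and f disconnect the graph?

After removing j-f, the path j-m-c-e-f still connects them, so the edge is not a bridge.

No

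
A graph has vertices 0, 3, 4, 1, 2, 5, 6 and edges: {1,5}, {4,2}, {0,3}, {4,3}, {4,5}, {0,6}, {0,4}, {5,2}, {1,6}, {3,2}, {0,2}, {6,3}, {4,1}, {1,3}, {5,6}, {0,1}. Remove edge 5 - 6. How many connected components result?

5 and 6 are still connected via 5-1-6, so the component count stays at 1.

1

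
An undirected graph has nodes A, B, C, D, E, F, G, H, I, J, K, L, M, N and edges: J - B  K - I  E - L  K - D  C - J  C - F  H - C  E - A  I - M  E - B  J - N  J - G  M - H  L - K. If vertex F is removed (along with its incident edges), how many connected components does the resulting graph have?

1

With F gone, the remaining components are: {A, B, C, D, E, G, H, I, J, K, L, M, N}.
That is 1 component.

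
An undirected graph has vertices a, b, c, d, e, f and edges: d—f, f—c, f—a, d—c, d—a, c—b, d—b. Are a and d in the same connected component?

Yes

From a we can reach a, b, c, d, f, which includes d.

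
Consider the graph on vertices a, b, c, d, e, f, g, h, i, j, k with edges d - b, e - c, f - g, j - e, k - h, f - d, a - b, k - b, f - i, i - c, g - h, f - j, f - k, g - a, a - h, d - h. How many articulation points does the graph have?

Removing f increases the component count from 1 to 2, so f is a cut vertex.
By contrast removing c leaves 1 component; it is not a cut vertex. No other vertex is a cut vertex either.

1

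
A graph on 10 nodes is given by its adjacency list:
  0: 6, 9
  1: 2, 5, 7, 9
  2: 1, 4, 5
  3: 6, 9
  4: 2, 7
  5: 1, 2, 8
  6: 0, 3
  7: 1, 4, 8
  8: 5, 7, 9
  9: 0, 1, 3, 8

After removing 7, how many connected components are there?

1

With 7 gone, the remaining components are: {0, 1, 2, 3, 4, 5, 6, 8, 9}.
That is 1 component.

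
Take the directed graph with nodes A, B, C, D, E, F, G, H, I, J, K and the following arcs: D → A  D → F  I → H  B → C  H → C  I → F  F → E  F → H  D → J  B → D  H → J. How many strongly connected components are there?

11

{I} is an SCC by itself.
{E} is an SCC by itself.
{K} is an SCC by itself.
{C} is an SCC by itself.
{A} is an SCC by itself.
(and 6 more singleton SCCs)
That gives 11 strongly connected components.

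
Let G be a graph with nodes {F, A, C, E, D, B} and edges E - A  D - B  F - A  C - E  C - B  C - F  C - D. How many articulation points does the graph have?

Removing C increases the component count from 1 to 2, so C is a cut vertex.
By contrast removing D leaves 1 component; it is not a cut vertex. No other vertex is a cut vertex either.

1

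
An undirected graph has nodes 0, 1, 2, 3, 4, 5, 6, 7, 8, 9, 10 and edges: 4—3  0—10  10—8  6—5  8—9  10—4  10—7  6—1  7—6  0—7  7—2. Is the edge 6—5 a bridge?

Yes

Removing 6—5 leaves no path between 6 and 5: the component count goes from 1 to 2. So it is a bridge.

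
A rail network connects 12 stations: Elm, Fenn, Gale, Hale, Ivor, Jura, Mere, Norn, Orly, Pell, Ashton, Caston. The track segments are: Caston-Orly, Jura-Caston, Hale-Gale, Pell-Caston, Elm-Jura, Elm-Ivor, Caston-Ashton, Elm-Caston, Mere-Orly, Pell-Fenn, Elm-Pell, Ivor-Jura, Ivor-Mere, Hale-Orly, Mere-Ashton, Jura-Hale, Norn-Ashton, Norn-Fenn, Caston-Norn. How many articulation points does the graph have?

1

Removing Hale increases the component count from 1 to 2, so Hale is a cut vertex.
By contrast removing Pell leaves 1 component; it is not a cut vertex. No other vertex is a cut vertex either.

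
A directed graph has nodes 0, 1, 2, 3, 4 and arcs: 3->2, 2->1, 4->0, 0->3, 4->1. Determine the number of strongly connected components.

{3} is an SCC by itself.
{4} is an SCC by itself.
{0} is an SCC by itself.
{1} is an SCC by itself.
{2} is an SCC by itself.
That gives 5 strongly connected components.

5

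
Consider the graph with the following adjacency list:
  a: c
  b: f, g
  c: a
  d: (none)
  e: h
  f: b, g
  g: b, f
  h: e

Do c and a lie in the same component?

From c we can reach a, c, which includes a.

Yes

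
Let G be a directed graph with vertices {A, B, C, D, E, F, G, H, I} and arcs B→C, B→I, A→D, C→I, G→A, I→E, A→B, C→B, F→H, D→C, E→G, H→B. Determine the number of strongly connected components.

{A, B, C, D, E, G, I} are all mutually reachable — one SCC of size 7.
{H} is an SCC by itself.
{F} is an SCC by itself.
That gives 3 strongly connected components.

3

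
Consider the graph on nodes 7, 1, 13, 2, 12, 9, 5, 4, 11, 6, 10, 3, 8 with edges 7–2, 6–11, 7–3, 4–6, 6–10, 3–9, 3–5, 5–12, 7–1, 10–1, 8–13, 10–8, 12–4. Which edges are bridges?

The edges on the cycle 7-3-5-12-4-6-10-1-7 are not bridges since each lies on that cycle.
But removing 3–9 disconnects 3 from 9; removing 11–6 disconnects 11 from 6; removing 8–13 disconnects 8 from 13; removing 8–10 disconnects 8 from 10 — these are bridges.
In total 5 edges are bridges.

10-8, 11-6, 13-8, 2-7, 3-9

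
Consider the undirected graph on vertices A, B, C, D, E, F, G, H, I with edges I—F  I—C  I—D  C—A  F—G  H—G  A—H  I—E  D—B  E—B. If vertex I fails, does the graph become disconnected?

Deleting I raises the number of components from 1 to 2, so I is a cut vertex.

Yes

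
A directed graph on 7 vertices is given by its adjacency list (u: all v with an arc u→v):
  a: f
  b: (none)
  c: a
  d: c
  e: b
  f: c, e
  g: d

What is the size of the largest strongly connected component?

3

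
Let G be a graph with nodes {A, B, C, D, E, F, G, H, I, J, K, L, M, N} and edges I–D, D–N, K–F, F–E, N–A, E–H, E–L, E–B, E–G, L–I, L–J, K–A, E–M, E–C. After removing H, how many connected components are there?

With H gone, the remaining components are: {A, B, C, D, E, F, G, I, J, K, L, M, N}.
That is 1 component.

1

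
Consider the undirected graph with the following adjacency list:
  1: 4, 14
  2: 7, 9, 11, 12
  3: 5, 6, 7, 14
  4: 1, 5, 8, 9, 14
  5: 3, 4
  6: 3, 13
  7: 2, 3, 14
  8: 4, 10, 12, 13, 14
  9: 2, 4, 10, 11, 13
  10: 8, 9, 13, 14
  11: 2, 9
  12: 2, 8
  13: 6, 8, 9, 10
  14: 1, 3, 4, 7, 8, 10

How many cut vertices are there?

Removing 7, for instance, still leaves 1 component. No single vertex removal increases the component count — the graph has no articulation points.

0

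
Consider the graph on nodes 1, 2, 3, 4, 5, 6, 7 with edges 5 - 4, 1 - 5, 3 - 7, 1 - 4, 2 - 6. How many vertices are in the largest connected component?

3

Starting from 3 we can reach 3, 7. That is one component of size 2.
Starting from 2 we can reach 2, 6. That is one component of size 2.
Starting from 1 we can reach 1, 4, 5. That is one component of size 3.
The largest has 3 vertices.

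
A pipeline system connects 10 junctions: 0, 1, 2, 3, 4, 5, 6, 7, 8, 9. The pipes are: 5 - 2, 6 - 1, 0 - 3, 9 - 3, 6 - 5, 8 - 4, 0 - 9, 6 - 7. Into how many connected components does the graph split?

Starting from 4 we can reach 4, 8. That is one component of size 2.
Starting from 0 we can reach 0, 3, 9. That is one component of size 3.
Starting from 1 we can reach 1, 2, 5, 6, 7. That is one component of size 5.
Total: 3 components.

3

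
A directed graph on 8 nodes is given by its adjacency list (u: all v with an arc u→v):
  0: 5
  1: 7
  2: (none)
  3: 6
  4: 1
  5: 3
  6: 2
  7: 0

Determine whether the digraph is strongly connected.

No

There is no directed path from 1 to 4, so the graph is not strongly connected.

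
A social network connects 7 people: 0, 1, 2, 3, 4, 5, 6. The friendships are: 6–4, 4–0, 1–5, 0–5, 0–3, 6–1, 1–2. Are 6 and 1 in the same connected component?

Yes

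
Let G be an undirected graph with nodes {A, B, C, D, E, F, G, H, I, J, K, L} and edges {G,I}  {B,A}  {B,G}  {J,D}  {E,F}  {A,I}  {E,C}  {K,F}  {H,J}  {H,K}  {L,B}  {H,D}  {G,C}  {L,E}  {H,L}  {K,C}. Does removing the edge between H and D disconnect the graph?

After removing H-D, the path H-J-D still connects them, so the edge is not a bridge.

No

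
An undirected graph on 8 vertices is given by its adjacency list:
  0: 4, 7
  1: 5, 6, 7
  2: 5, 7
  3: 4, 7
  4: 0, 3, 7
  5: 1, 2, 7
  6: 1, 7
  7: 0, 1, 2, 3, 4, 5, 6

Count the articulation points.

1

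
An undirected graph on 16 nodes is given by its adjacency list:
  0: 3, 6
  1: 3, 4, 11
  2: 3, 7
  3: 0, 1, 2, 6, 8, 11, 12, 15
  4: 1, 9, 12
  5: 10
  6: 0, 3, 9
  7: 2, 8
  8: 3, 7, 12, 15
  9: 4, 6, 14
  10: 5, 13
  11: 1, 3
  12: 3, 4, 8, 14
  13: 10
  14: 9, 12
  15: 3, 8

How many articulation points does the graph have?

Removing 10 increases the component count from 2 to 3, so 10 is a cut vertex.
By contrast removing 6 leaves 2 components; it is not a cut vertex. No other vertex is a cut vertex either.

1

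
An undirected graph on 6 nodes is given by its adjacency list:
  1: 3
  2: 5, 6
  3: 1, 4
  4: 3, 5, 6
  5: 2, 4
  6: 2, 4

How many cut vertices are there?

Removing 3 increases the component count from 1 to 2, so 3 is a cut vertex.
Removing 4 increases the component count from 1 to 2, so 4 is a cut vertex.
By contrast removing 5 leaves 1 component; it is not a cut vertex. No other vertex is a cut vertex either.

2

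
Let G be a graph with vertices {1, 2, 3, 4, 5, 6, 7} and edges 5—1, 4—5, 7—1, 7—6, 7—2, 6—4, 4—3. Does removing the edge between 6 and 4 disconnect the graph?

No

After removing 6—4, the path 6-7-1-5-4 still connects them, so the edge is not a bridge.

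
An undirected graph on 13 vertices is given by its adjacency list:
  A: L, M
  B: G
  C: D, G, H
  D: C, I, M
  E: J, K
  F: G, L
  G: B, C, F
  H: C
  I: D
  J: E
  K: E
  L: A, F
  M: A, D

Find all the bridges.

B-G, C-H, D-I, E-J, E-K

The edges on the cycle D-C-G-F-L-A-M-D are not bridges since each lies on that cycle.
But removing E-J disconnects E from J; removing H-C disconnects H from C; removing D-I disconnects D from I; removing K-E disconnects K from E — these are bridges.
In total 5 edges are bridges.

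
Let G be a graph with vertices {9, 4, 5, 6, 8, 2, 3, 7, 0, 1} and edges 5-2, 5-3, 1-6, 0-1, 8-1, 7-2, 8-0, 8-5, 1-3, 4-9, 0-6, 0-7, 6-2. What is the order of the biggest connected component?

8

Starting from 4 we can reach 4, 9. That is one component of size 2.
Starting from 0 we can reach 0, 1, 2, 3, 5, 6, 7, 8. That is one component of size 8.
The largest has 8 vertices.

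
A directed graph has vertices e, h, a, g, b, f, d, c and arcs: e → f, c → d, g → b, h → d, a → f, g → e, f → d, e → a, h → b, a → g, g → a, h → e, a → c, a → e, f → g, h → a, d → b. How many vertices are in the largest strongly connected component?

{a, e, f, g} are all mutually reachable — one SCC of size 4.
{c} is an SCC by itself.
{h} is an SCC by itself.
{d} is an SCC by itself.
{b} is an SCC by itself.
The largest has 4 vertices.

4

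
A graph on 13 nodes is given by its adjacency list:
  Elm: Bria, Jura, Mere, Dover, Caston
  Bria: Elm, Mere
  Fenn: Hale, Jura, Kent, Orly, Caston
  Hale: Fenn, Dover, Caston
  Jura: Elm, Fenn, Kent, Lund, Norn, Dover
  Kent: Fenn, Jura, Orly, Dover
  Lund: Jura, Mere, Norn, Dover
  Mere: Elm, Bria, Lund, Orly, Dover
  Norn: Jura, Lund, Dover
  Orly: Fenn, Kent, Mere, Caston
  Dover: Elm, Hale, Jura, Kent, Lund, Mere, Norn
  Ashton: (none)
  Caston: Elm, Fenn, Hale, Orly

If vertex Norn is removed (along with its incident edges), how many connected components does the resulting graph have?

With Norn gone, the remaining components are: {Ashton}; {Elm, Bria, Fenn, Hale, Jura, Kent, Lund, Mere, Orly, Dover, Caston}.
That is 2 components.

2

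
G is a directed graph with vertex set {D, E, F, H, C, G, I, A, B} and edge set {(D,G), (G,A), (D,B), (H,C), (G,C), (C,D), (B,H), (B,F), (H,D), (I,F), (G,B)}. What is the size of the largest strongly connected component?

5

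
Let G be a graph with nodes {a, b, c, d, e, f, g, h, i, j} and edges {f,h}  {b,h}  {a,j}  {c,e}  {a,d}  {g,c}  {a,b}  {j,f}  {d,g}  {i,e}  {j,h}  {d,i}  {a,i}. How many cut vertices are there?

Removing a increases the component count from 1 to 2, so a is a cut vertex.
By contrast removing d leaves 1 component; it is not a cut vertex. No other vertex is a cut vertex either.

1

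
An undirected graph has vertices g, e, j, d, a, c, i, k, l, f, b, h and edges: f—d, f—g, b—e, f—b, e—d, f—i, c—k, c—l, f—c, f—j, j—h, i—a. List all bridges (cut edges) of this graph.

The edges on the cycle f-b-e-d-f are not bridges since each lies on that cycle.
But removing c—k disconnects c from k; removing j—h disconnects j from h; removing c—f disconnects c from f; removing j—f disconnects j from f — these are bridges.
In total 8 edges are bridges.

a-i, c-f, c-k, c-l, f-g, f-i, f-j, h-j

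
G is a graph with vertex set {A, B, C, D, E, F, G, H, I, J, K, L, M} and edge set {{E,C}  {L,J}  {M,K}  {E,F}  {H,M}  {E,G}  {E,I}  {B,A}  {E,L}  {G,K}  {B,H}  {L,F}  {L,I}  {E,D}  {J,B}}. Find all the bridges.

A-B, C-E, D-E

The edges on the cycle E-L-J-B-H-M-K-G-E are not bridges since each lies on that cycle.
But removing C - E disconnects C from E; removing E - D disconnects E from D; removing A - B disconnects A from B — these are bridges.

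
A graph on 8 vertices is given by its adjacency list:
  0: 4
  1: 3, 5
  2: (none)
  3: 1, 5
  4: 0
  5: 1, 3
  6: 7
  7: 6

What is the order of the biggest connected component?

2 is isolated — a component by itself.
Starting from 6 we can reach 6, 7. That is one component of size 2.
Starting from 0 we can reach 0, 4. That is one component of size 2.
Starting from 1 we can reach 1, 3, 5. That is one component of size 3.
The largest has 3 vertices.

3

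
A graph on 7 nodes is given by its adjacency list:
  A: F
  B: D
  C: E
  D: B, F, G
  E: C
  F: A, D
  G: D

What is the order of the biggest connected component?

Starting from C we can reach C, E. That is one component of size 2.
Starting from A we can reach A, B, D, F, G. That is one component of size 5.
The largest has 5 vertices.

5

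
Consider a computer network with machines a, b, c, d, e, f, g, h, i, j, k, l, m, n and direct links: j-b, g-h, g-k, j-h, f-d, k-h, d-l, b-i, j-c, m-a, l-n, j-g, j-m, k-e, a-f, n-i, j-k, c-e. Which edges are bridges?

The edges on the cycle j-m-a-f-d-l-n-i-b-j are not bridges since each lies on that cycle.
Every edge lies on some cycle, so there are no bridges.

none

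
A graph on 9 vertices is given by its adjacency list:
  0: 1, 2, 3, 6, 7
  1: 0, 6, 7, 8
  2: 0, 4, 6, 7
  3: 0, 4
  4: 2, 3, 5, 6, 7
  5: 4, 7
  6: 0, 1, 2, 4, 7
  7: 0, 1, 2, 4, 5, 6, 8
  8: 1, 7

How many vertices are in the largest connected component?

9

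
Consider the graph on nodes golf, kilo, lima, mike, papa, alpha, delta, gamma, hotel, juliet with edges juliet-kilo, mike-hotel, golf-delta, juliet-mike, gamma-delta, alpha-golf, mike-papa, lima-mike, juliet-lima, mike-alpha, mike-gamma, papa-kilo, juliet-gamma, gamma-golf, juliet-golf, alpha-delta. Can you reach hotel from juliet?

Yes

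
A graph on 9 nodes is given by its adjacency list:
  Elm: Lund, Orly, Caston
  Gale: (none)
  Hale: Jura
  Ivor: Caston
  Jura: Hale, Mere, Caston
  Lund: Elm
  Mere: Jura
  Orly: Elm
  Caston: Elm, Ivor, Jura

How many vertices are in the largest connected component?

8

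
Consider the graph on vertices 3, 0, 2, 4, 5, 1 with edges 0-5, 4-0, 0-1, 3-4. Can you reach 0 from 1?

Yes

From 1 we can reach 0, 1, 3, 4, 5, which includes 0.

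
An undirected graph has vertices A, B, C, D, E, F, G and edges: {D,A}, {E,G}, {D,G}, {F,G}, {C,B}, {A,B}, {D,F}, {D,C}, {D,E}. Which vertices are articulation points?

D

Removing D increases the component count from 1 to 2, so D is a cut vertex.
By contrast removing B leaves 1 component; it is not a cut vertex. No other vertex is a cut vertex either.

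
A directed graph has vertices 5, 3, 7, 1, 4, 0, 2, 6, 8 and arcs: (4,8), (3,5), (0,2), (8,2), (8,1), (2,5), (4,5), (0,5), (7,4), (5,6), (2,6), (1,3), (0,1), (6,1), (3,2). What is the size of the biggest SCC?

5

{1, 2, 3, 5, 6} are all mutually reachable — one SCC of size 5.
{4} is an SCC by itself.
{7} is an SCC by itself.
{8} is an SCC by itself.
{0} is an SCC by itself.
The largest has 5 vertices.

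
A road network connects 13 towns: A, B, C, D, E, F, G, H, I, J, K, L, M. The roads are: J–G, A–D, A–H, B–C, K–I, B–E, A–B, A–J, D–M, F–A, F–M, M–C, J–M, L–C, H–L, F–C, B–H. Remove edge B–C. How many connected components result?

B and C are still connected via B-A-F-C, so the component count stays at 2.

2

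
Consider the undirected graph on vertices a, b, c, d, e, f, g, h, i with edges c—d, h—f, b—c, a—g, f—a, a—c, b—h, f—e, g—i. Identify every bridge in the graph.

a-g, c-d, e-f, g-i

The edges on the cycle b-h-f-a-c-b are not bridges since each lies on that cycle.
But removing d—c disconnects d from c; removing a—g disconnects a from g; removing g—i disconnects g from i; removing f—e disconnects f from e — these are bridges.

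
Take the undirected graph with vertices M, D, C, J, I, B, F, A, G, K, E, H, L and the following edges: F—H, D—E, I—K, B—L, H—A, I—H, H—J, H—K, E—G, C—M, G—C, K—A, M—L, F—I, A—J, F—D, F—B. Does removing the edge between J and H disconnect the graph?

No

After removing J—H, the path J-A-H still connects them, so the edge is not a bridge.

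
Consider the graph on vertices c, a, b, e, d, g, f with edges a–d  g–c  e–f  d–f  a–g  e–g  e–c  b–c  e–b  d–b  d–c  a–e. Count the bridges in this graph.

The edges on the cycle a-d-b-e-a are not bridges since each lies on that cycle.
Every edge lies on some cycle, so there are no bridges.

0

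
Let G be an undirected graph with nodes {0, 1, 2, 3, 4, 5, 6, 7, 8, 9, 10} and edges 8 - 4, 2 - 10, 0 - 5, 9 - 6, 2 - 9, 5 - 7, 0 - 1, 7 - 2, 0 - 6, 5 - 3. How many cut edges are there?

4

The edges on the cycle 0-5-7-2-9-6-0 are not bridges since each lies on that cycle.
But removing 0 - 1 disconnects 0 from 1; removing 10 - 2 disconnects 10 from 2; removing 8 - 4 disconnects 8 from 4; removing 5 - 3 disconnects 5 from 3 — these are bridges.
That makes 4 bridges.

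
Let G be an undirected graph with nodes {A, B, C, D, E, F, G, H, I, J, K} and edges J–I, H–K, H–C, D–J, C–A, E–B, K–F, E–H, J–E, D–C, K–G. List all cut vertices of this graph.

Removing C increases the component count from 1 to 2, so C is a cut vertex.
Removing E increases the component count from 1 to 2, so E is a cut vertex.
Removing H increases the component count from 1 to 2, so H is a cut vertex.
Likewise J, K are cut vertices.
By contrast removing I leaves 1 component; it is not a cut vertex. No other vertex is a cut vertex either.

C, E, H, J, K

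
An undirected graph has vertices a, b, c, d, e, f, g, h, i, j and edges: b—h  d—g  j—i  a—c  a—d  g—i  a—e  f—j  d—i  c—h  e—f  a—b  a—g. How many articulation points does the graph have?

1

Removing a increases the component count from 1 to 2, so a is a cut vertex.
By contrast removing b leaves 1 component; it is not a cut vertex. No other vertex is a cut vertex either.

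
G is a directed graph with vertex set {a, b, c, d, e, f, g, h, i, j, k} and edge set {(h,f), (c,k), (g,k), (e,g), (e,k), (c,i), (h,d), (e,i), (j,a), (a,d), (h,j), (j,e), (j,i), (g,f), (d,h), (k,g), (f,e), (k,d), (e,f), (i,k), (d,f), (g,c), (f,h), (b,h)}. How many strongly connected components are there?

2

{a, c, d, e, f, g, h, i, j, k} are all mutually reachable — one SCC of size 10.
{b} is an SCC by itself.
That gives 2 strongly connected components.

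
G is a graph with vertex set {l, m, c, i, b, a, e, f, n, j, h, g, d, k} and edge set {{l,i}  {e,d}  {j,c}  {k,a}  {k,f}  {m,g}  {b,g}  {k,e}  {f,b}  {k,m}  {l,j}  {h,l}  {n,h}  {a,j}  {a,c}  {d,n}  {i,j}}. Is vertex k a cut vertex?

Yes

Deleting k raises the number of components from 1 to 2, so k is a cut vertex.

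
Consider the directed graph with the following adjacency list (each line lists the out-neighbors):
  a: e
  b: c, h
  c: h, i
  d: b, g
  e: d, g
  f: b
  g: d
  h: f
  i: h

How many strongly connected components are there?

{b, c, f, h, i} are all mutually reachable — one SCC of size 5.
{d, g} are all mutually reachable — one SCC of size 2.
{e} is an SCC by itself.
{a} is an SCC by itself.
That gives 4 strongly connected components.

4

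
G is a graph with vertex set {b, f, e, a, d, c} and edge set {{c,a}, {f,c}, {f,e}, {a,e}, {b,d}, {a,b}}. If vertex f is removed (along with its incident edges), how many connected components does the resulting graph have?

1

With f gone, the remaining components are: {a, b, c, d, e}.
That is 1 component.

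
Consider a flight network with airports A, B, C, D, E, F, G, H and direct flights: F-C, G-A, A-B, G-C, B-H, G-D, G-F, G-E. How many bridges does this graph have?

5

The edges on the cycle G-F-C-G are not bridges since each lies on that cycle.
But removing A-B disconnects A from B; removing B-H disconnects B from H; removing G-A disconnects G from A; removing G-E disconnects G from E — these are bridges.
In total 5 edges are bridges.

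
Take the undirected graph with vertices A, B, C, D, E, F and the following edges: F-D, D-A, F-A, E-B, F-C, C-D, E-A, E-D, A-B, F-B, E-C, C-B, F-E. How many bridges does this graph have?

0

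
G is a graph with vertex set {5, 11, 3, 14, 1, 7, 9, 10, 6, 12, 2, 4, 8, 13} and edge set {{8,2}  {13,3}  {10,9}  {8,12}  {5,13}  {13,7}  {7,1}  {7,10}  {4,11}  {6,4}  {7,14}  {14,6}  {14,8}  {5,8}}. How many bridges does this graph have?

9

The edges on the cycle 5-13-7-14-8-5 are not bridges since each lies on that cycle.
But removing 4–11 disconnects 4 from 11; removing 7–1 disconnects 7 from 1; removing 8–12 disconnects 8 from 12; removing 14–6 disconnects 14 from 6 — these are bridges.
In total 9 edges are bridges.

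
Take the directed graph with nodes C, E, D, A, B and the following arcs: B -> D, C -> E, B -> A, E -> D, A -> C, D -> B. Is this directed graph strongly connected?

From B we can reach every vertex (A, B, C, D, E), and every vertex can reach B (A, B, C, D, E). So the whole graph is one strongly connected component.

Yes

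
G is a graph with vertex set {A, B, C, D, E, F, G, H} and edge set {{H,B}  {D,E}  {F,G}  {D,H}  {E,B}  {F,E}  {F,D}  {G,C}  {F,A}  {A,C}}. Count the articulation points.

Removing F increases the component count from 1 to 2, so F is a cut vertex.
By contrast removing B leaves 1 component; it is not a cut vertex. No other vertex is a cut vertex either.

1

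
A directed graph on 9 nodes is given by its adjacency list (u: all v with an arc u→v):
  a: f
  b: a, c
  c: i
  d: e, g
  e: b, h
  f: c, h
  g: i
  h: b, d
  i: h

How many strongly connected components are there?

{a, b, c, d, e, f, g, h, i} are all mutually reachable — one SCC of size 9.
That gives 1 strongly connected component.

1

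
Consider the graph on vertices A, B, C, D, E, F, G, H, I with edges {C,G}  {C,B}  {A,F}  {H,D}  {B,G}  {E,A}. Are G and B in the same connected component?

From G we can reach B, C, G, which includes B.

Yes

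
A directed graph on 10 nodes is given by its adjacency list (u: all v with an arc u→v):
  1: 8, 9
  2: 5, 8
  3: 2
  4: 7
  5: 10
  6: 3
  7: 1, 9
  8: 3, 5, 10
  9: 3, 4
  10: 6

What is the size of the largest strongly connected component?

6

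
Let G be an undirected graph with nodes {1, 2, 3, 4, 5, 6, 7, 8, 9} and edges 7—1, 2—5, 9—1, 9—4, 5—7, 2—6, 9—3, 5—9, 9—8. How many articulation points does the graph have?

Removing 2 increases the component count from 1 to 2, so 2 is a cut vertex.
Removing 5 increases the component count from 1 to 2, so 5 is a cut vertex.
Removing 9 increases the component count from 1 to 4, so 9 is a cut vertex.
By contrast removing 4 leaves 1 component; it is not a cut vertex. No other vertex is a cut vertex either.

3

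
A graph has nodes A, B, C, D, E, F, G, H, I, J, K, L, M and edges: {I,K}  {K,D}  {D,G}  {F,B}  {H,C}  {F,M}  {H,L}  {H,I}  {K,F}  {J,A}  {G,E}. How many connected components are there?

Starting from A we can reach A, J. That is one component of size 2.
Starting from B we can reach B, C, D, E, F, G, H, I, K, L, M. That is one component of size 11.
Total: 2 components.

2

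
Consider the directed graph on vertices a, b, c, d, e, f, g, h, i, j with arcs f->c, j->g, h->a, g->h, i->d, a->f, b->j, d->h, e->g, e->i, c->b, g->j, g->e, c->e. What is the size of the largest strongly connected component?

{a, b, c, d, e, f, g, h, i, j} are all mutually reachable — one SCC of size 10.
The largest has 10 vertices.

10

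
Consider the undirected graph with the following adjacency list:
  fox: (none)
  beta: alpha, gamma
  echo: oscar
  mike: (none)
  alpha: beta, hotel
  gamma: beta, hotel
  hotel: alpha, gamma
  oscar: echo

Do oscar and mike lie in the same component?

The component containing oscar is {echo, oscar}, and mike is not in it.

No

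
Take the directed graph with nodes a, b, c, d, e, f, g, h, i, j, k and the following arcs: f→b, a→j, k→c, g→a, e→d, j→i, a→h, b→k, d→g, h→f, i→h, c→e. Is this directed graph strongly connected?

Yes

From g we can reach every vertex (a, b, c, d, e, f, g, h, i, j, k), and every vertex can reach g (a, b, c, d, e, f, g, h, i, j, k). So the whole graph is one strongly connected component.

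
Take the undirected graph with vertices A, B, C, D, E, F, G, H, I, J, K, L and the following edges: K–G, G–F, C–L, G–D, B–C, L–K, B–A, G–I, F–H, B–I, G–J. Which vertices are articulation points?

B, F, G

Removing B increases the component count from 2 to 3, so B is a cut vertex.
Removing F increases the component count from 2 to 3, so F is a cut vertex.
Removing G increases the component count from 2 to 5, so G is a cut vertex.
By contrast removing A leaves 2 components; it is not a cut vertex. No other vertex is a cut vertex either.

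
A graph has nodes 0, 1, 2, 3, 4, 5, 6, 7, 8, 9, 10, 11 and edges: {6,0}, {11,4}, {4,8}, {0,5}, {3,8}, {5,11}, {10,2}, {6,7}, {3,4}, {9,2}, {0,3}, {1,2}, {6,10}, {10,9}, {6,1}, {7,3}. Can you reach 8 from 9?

Yes

From 9 we can reach 0, 1, 2, 3, 4, 5, 6, 7, 8, 9, 10, 11, which includes 8.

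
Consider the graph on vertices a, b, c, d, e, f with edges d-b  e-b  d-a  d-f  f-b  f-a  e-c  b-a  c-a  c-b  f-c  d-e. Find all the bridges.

none

The edges on the cycle d-e-c-a-b-f-d are not bridges since each lies on that cycle.
Every edge lies on some cycle, so there are no bridges.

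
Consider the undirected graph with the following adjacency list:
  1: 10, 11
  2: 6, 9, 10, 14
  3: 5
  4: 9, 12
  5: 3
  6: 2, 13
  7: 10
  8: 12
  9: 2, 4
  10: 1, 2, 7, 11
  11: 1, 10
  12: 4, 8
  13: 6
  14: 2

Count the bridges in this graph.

The edges on the cycle 10-1-11-10 are not bridges since each lies on that cycle.
But removing 2-6 disconnects 2 from 6; removing 12-4 disconnects 12 from 4; removing 2-9 disconnects 2 from 9; removing 4-9 disconnects 4 from 9 — these are bridges.
In total 10 edges are bridges.

10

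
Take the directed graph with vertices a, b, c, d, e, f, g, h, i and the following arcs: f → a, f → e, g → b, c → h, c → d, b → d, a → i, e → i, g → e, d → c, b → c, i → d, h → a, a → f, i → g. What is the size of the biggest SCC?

{a, b, c, d, e, f, g, h, i} are all mutually reachable — one SCC of size 9.
The largest has 9 vertices.

9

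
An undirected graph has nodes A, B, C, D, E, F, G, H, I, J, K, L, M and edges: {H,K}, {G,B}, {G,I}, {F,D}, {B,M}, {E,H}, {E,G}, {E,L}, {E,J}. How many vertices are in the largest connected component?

C is isolated — a component by itself.
A is isolated — a component by itself.
Starting from D we can reach D, F. That is one component of size 2.
Starting from B we can reach B, E, G, H, I, J, K, L, M. That is one component of size 9.
The largest has 9 vertices.

9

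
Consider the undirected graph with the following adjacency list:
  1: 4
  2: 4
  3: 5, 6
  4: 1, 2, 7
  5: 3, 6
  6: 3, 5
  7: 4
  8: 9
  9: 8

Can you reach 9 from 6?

The component containing 6 is {3, 5, 6}, and 9 is not in it.

No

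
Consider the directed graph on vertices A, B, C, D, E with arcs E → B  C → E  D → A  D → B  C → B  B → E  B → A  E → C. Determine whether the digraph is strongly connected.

No

There is no directed path from E to D, so the graph is not strongly connected.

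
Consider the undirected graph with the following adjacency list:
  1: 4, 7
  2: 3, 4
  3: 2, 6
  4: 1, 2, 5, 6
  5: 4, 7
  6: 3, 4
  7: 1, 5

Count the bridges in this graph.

The edges on the cycle 4-5-7-1-4 are not bridges since each lies on that cycle.
Every edge lies on some cycle, so there are no bridges.

0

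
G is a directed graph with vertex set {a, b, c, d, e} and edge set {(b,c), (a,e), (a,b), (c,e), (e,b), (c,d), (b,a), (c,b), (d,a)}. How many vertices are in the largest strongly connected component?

{a, b, c, d, e} are all mutually reachable — one SCC of size 5.
The largest has 5 vertices.

5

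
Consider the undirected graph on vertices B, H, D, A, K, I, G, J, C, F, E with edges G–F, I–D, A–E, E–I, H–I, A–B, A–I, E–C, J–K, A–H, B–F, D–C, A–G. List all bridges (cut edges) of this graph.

The edges on the cycle A-B-F-G-A are not bridges since each lies on that cycle.
But removing J–K disconnects J from K — this is a bridge.

J-K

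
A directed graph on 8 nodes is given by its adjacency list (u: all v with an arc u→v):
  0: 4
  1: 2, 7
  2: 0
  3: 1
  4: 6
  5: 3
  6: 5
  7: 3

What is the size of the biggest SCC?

{0, 1, 2, 3, 4, 5, 6, 7} are all mutually reachable — one SCC of size 8.
The largest has 8 vertices.

8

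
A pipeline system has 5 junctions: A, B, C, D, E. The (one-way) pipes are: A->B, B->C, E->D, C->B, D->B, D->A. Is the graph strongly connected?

There is no directed path from A to D, so the graph is not strongly connected.

No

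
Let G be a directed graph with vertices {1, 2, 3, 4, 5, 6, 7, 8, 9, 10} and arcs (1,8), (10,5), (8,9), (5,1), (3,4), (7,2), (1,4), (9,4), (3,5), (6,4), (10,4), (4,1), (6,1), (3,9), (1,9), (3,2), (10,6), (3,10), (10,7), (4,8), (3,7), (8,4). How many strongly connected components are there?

7

{1, 4, 8, 9} are all mutually reachable — one SCC of size 4.
{5} is an SCC by itself.
{7} is an SCC by itself.
{2} is an SCC by itself.
{3} is an SCC by itself.
(and 2 more singleton SCCs)
That gives 7 strongly connected components.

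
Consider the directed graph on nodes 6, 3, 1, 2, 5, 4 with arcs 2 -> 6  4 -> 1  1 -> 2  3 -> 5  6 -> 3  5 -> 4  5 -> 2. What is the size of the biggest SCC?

6

{1, 2, 3, 4, 5, 6} are all mutually reachable — one SCC of size 6.
The largest has 6 vertices.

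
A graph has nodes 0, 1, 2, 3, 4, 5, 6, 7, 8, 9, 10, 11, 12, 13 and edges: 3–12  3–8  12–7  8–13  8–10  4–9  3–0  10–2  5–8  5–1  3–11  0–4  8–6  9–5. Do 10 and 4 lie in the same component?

Yes

From 10 we can reach 0, 1, 2, 3, 4, 5, 6, 7, 8, 9, 10, 11, 12, 13, which includes 4.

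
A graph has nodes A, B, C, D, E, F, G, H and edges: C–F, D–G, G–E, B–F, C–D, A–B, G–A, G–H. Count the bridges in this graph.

The edges on the cycle C-D-G-A-B-F-C are not bridges since each lies on that cycle.
But removing G–H disconnects G from H; removing G–E disconnects G from E — these are bridges.
That makes 2 bridges.

2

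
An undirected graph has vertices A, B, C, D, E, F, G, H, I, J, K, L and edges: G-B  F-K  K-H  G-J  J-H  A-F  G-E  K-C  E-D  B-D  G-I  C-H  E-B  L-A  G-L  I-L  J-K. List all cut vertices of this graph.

Removing G increases the component count from 1 to 2, so G is a cut vertex.
By contrast removing I leaves 1 component; it is not a cut vertex. No other vertex is a cut vertex either.

G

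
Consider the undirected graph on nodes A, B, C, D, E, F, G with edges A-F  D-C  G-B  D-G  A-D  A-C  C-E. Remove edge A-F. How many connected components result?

Before removal there is 1 component.
A-F is a bridge — removing it separates A's side from F's side.
After removal: 2 components.

2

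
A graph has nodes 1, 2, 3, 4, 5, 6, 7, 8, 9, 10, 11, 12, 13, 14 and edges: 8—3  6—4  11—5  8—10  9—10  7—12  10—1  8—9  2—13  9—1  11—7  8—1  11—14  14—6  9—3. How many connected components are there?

Starting from 2 we can reach 2, 13. That is one component of size 2.
Starting from 1 we can reach 1, 3, 8, 9, 10. That is one component of size 5.
Starting from 4 we can reach 4, 5, 6, 7, 11, 12, 14. That is one component of size 7.
Total: 3 components.

3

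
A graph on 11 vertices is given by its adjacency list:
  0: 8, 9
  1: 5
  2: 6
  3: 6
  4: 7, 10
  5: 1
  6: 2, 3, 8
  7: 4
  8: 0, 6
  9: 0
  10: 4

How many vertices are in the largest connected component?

6

Starting from 1 we can reach 1, 5. That is one component of size 2.
Starting from 4 we can reach 4, 7, 10. That is one component of size 3.
Starting from 0 we can reach 0, 2, 3, 6, 8, 9. That is one component of size 6.
The largest has 6 vertices.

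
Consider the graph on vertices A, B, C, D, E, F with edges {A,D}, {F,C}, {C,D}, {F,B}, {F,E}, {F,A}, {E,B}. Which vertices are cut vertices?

Removing F increases the component count from 1 to 2, so F is a cut vertex.
By contrast removing D leaves 1 component; it is not a cut vertex. No other vertex is a cut vertex either.

F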